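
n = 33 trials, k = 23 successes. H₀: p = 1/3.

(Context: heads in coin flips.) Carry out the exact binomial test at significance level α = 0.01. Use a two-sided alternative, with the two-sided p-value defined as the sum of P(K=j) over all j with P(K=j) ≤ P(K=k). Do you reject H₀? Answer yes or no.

reject H₀: yes

Exact binomial: n=33, k=23, p₀=1/3=0.3333
P(X=j) = C(n,j)·p₀^j·(1−p₀)^(n−j); p = Σ P(X=j) over j with P(X=j) ≤ P(X=23)
p-value (two-sided) = 0.00002
At α=0.01: p < α → reject H₀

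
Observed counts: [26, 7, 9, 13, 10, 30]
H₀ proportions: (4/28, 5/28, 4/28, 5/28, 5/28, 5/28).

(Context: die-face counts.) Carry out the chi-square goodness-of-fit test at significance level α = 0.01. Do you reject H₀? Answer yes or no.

n = 95; E_i = n·p_i = [13.57, 16.96, 13.57, 16.96, 16.96, 16.96]
χ² = (26−13.57)²/13.57 + (7−16.96)²/16.96 + (9−13.57)²/13.57 + (13−16.96)²/16.96 + (10−16.96)²/16.96 + (30−16.96)²/16.96 = 32.5768
df = 5
p-value (upper-tail) = 0.00000
At α=0.01: p < α → reject H₀

reject H₀: yes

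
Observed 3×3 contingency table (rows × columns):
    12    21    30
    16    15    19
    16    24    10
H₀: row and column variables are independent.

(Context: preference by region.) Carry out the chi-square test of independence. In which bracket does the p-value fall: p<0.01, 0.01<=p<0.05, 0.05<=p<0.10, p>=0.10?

p-value bracket: 0.01<=p<0.05

Row totals [63, 50, 50], col totals [44, 60, 59], n=163
χ² = (12−17.01)²/17.01 + (21−23.19)²/23.19 + (30−22.80)²/22.80 + (16−13.50)²/13.50 + (15−18.40)²/18.40 + (19−18.10)²/18.10 + (16−13.50)²/13.50 + (24−18.40)²/18.40 + (10−18.10)²/18.10 = 10.8793
df = 4
p-value (upper-tail) = 0.02796
→ bracket: 0.01<=p<0.05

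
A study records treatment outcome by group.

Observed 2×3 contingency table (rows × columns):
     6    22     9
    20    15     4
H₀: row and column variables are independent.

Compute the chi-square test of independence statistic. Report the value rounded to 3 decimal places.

test statistic = 10.741

Row totals [37, 39], col totals [26, 37, 13], n=76
χ² = (6−12.66)²/12.66 + (22−18.01)²/18.01 + (9−6.33)²/6.33 + (20−13.34)²/13.34 + (15−18.99)²/18.99 + (4−6.67)²/6.67 = 10.7407
df = 2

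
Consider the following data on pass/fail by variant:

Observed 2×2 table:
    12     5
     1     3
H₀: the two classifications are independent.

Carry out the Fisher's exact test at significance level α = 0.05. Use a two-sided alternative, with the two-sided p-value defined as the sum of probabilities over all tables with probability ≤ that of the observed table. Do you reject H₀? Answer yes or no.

reject H₀: no

Margins: r₁=17, r₂=4, c₁=13, c₂=8, n=21
p_obs = C(17,12)·C(4,1)/C(21,13); sum pmf over tables with pmf ≤ p_obs
p-value (two-sided) = 0.25280
At α=0.05: p ≥ α → fail to reject H₀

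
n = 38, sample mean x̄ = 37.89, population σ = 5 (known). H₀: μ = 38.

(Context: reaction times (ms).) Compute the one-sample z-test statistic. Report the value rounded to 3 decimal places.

test statistic = -0.136

SE = σ/√n = 5/√38 = 0.8111
z = (x̄−μ₀)/SE = (37.89−38)/0.8111 = -0.1356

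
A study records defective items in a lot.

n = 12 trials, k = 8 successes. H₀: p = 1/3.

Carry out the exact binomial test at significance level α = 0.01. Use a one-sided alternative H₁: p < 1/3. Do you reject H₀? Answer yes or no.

reject H₀: no

Exact binomial: n=12, k=8, p₀=1/3=0.3333
P(X≤8) from Σ C(n,i)·p₀^i·(1−p₀)^(n−i)
p-value (one-sided, H₁ less) = 0.99614
At α=0.01: p ≥ α → fail to reject H₀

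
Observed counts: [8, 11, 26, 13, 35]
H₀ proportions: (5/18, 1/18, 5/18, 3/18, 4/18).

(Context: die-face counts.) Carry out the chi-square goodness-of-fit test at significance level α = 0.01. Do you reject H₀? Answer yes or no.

reject H₀: yes

n = 93; E_i = n·p_i = [25.83, 5.17, 25.83, 15.50, 20.67]
χ² = (8−25.83)²/25.83 + (11−5.17)²/5.17 + (26−25.83)²/25.83 + (13−15.50)²/15.50 + (35−20.67)²/20.67 = 29.2419
df = 4
p-value (upper-tail) = 0.00001
At α=0.01: p < α → reject H₀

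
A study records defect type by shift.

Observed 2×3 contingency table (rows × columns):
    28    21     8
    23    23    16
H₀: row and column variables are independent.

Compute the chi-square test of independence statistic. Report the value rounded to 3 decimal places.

Row totals [57, 62], col totals [51, 44, 24], n=119
χ² = (28−24.43)²/24.43 + (21−21.08)²/21.08 + (8−11.50)²/11.50 + (23−26.57)²/26.57 + (23−22.92)²/22.92 + (16−12.50)²/12.50 = 3.0431
df = 2

test statistic = 3.043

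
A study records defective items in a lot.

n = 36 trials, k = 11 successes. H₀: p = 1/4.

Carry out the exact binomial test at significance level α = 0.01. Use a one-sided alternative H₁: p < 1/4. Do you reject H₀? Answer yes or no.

reject H₀: no

Exact binomial: n=36, k=11, p₀=1/4=0.2500
P(X≤11) from Σ C(n,i)·p₀^i·(1−p₀)^(n−i)
p-value (one-sided, H₁ less) = 0.83293
At α=0.01: p ≥ α → fail to reject H₀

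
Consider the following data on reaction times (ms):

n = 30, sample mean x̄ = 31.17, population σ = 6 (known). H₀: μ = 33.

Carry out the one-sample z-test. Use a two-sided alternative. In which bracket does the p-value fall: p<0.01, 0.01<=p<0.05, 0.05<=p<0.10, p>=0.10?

SE = σ/√n = 6/√30 = 1.0954
z = (x̄−μ₀)/SE = (31.17−33)/1.0954 = -1.6706
p-value (two-sided) = 0.09481
→ bracket: 0.05<=p<0.10

p-value bracket: 0.05<=p<0.10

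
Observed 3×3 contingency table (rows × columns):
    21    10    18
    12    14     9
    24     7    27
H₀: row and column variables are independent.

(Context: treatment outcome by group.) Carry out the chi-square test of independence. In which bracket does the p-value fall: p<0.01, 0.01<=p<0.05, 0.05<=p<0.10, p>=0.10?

Row totals [49, 35, 58], col totals [57, 31, 54], n=142
χ² = (21−19.67)²/19.67 + (10−10.70)²/10.70 + (18−18.63)²/18.63 + (12−14.05)²/14.05 + (14−7.64)²/7.64 + (9−13.31)²/13.31 + (24−23.28)²/23.28 + (7−12.66)²/12.66 + (27−22.06)²/22.06 = 10.8061
df = 4
p-value (upper-tail) = 0.02883
→ bracket: 0.01<=p<0.05

p-value bracket: 0.01<=p<0.05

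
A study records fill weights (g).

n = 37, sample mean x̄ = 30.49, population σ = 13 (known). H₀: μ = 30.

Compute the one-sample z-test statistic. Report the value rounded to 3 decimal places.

SE = σ/√n = 13/√37 = 2.1372
z = (x̄−μ₀)/SE = (30.49−30)/2.1372 = 0.2293

test statistic = 0.229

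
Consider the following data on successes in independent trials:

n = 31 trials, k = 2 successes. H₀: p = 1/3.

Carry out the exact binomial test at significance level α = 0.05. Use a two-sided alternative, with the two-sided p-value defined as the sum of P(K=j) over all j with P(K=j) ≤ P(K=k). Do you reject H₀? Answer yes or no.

Exact binomial: n=31, k=2, p₀=1/3=0.3333
P(X=j) = C(n,j)·p₀^j·(1−p₀)^(n−j); p = Σ P(X=j) over j with P(X=j) ≤ P(X=2)
p-value (two-sided) = 0.00084
At α=0.05: p < α → reject H₀

reject H₀: yes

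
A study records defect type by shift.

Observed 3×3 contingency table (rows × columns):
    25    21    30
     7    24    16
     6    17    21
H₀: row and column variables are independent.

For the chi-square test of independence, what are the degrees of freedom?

degrees of freedom = 4

df = (r−1)(c−1) = (3−1)·(3−1) = 4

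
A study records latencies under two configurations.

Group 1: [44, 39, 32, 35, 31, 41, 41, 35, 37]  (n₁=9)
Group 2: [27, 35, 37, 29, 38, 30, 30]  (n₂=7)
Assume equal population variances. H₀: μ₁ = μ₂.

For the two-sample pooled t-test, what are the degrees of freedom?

degrees of freedom = 14

df = n₁ + n₂ − 2 = 9 + 7 − 2 = 14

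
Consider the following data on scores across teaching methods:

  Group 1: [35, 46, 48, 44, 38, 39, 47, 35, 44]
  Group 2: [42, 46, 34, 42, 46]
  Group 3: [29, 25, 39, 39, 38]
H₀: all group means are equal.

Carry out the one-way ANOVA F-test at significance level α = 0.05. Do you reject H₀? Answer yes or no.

Group means [41.78, 42.00, 34.00], grand mean 39.789
SSB = Σnᵢ(x̄ᵢ−x̄)² = 227.602; SSW = ΣΣ(x−x̄ᵢ)² = 475.556
MSB = 227.602/2 = 113.8012; MSW = 475.556/16 = 29.7222
F = MSB/MSW = 3.8288
df = (2, 16)
p-value (upper-tail) = 0.04377
At α=0.05: p < α → reject H₀

reject H₀: yes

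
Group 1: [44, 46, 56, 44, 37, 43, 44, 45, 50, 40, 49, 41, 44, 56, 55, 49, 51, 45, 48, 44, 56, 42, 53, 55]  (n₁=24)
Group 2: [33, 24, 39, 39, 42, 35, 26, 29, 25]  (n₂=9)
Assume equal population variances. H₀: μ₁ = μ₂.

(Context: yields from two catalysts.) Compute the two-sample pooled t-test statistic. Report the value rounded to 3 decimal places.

x̄₁=47.375, s₁=5.586, n₁=24
x̄₂=32.444, s₂=6.747, n₂=9
s_p² = [23·5.586² + 8·6.747²]/31 = 34.8983
SE = √(s_p²·(1/24+1/9)) = 2.3090
t = (47.375−32.444)/2.3090 = 6.4661
df = 31

test statistic = 6.466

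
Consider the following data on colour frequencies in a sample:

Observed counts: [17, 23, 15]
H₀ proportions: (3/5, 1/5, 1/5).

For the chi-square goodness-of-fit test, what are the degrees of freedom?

df = k − 1 = 3 − 1 = 2

degrees of freedom = 2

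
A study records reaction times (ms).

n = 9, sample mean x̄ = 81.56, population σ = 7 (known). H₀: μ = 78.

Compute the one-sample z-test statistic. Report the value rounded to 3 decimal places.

test statistic = 1.526

SE = σ/√n = 7/√9 = 2.3333
z = (x̄−μ₀)/SE = (81.56−78)/2.3333 = 1.5257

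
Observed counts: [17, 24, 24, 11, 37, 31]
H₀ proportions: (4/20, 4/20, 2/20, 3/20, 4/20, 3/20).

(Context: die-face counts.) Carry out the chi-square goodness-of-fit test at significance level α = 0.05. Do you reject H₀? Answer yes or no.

reject H₀: yes

n = 144; E_i = n·p_i = [28.80, 28.80, 14.40, 21.60, 28.80, 21.60]
χ² = (17−28.80)²/28.80 + (24−28.80)²/28.80 + (24−14.40)²/14.40 + (11−21.60)²/21.60 + (37−28.80)²/28.80 + (31−21.60)²/21.60 = 23.6620
df = 5
p-value (upper-tail) = 0.00025
At α=0.05: p < α → reject H₀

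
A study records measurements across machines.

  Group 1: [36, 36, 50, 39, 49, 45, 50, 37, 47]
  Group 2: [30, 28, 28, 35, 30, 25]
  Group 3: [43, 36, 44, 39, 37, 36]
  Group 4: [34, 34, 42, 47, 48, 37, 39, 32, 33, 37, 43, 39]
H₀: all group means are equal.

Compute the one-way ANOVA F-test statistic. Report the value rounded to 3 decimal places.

test statistic = 9.316

Group means [43.22, 29.33, 39.17, 38.75], grand mean 38.333
SSB = Σnᵢ(x̄ᵢ−x̄)² = 707.361; SSW = ΣΣ(x−x̄ᵢ)² = 733.972
MSB = 707.361/3 = 235.7870; MSW = 733.972/29 = 25.3094
F = MSB/MSW = 9.3162
df = (3, 29)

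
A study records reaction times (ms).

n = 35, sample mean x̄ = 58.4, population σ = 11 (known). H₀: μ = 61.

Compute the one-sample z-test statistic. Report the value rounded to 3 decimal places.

test statistic = -1.398

SE = σ/√n = 11/√35 = 1.8593
z = (x̄−μ₀)/SE = (58.4−61)/1.8593 = -1.3983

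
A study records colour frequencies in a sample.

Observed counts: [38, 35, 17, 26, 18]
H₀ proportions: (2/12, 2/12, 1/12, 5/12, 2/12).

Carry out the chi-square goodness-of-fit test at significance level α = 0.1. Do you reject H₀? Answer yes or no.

reject H₀: yes

n = 134; E_i = n·p_i = [22.33, 22.33, 11.17, 55.83, 22.33]
χ² = (38−22.33)²/22.33 + (35−22.33)²/22.33 + (17−11.17)²/11.17 + (26−55.83)²/55.83 + (18−22.33)²/22.33 = 38.0030
df = 4
p-value (upper-tail) = 0.00000
At α=0.1: p < α → reject H₀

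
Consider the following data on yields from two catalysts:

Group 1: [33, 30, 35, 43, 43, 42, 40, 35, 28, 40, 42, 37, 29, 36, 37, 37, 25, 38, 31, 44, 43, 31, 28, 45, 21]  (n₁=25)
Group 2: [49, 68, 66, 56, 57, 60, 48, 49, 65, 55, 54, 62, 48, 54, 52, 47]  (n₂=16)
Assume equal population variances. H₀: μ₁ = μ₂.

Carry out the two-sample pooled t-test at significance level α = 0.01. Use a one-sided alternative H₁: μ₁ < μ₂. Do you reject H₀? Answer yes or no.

x̄₁=35.720, s₁=6.523, n₁=25
x̄₂=55.625, s₂=6.869, n₂=16
s_p² = [24·6.523² + 15·6.869²]/39 = 44.3279
SE = √(s_p²·(1/25+1/16)) = 2.1316
t = (35.720−55.625)/2.1316 = -9.3382
df = 39
p-value (one-sided, H₁ less) = 0.00000
At α=0.01: p < α → reject H₀

reject H₀: yes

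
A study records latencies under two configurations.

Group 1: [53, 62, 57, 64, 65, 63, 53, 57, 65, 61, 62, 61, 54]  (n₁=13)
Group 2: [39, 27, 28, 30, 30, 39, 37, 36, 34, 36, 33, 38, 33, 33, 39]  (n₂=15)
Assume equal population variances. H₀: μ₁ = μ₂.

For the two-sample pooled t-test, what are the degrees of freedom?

df = n₁ + n₂ − 2 = 13 + 15 − 2 = 26

degrees of freedom = 26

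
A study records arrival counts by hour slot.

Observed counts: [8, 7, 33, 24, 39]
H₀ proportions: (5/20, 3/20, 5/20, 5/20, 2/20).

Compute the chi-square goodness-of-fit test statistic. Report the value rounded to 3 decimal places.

test statistic = 91.276

n = 111; E_i = n·p_i = [27.75, 16.65, 27.75, 27.75, 11.10]
χ² = (8−27.75)²/27.75 + (7−16.65)²/16.65 + (33−27.75)²/27.75 + (24−27.75)²/27.75 + (39−11.10)²/11.10 = 91.2763
df = 4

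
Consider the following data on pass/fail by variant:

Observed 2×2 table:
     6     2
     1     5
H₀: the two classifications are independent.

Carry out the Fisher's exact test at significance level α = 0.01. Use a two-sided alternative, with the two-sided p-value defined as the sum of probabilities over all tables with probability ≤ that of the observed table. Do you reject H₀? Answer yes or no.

reject H₀: no

Margins: r₁=8, r₂=6, c₁=7, c₂=7, n=14
p_obs = C(8,6)·C(6,1)/C(14,7); sum pmf over tables with pmf ≤ p_obs
p-value (two-sided) = 0.10256
At α=0.01: p ≥ α → fail to reject H₀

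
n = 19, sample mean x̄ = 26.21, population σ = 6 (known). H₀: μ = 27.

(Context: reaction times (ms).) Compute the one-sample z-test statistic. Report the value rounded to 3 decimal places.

test statistic = -0.574

SE = σ/√n = 6/√19 = 1.3765
z = (x̄−μ₀)/SE = (26.21−27)/1.3765 = -0.5739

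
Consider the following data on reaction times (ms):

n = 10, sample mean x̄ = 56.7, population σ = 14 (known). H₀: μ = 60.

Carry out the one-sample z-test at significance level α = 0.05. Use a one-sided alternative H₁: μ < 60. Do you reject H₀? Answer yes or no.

reject H₀: no

SE = σ/√n = 14/√10 = 4.4272
z = (x̄−μ₀)/SE = (56.7−60)/4.4272 = -0.7454
p-value (one-sided, H₁ less) = 0.22802
At α=0.05: p ≥ α → fail to reject H₀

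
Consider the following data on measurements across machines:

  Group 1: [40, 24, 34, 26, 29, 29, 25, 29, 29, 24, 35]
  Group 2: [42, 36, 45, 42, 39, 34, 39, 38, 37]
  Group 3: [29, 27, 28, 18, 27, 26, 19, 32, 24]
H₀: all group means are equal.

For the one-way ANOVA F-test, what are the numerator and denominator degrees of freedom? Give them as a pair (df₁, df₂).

k = 3 groups, N = 29 total
df = (k−1, N−k) = (3−1, 29−3) = (2, 26)

degrees of freedom = [2, 26]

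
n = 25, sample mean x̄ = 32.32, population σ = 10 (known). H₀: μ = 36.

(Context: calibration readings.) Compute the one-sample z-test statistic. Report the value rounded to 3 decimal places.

test statistic = -1.840

SE = σ/√n = 10/√25 = 2.0000
z = (x̄−μ₀)/SE = (32.32−36)/2.0000 = -1.8400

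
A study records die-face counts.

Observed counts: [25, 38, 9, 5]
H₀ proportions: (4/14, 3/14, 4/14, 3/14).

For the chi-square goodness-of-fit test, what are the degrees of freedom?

degrees of freedom = 3

df = k − 1 = 4 − 1 = 3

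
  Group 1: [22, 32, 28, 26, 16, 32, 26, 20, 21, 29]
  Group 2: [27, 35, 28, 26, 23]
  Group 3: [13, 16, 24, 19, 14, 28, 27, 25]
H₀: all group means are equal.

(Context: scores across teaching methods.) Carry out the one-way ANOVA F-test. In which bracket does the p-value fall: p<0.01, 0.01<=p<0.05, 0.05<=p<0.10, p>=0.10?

p-value bracket: 0.05<=p<0.10

Group means [25.20, 27.80, 20.75], grand mean 24.217
SSB = Σnᵢ(x̄ᵢ−x̄)² = 170.013; SSW = ΣΣ(x−x̄ᵢ)² = 585.900
MSB = 170.013/2 = 85.0065; MSW = 585.900/20 = 29.2950
F = MSB/MSW = 2.9017
df = (2, 20)
p-value (upper-tail) = 0.07826
→ bracket: 0.05<=p<0.10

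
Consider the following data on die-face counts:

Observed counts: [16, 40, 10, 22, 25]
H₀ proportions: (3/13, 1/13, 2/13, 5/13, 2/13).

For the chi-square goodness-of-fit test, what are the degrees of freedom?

degrees of freedom = 4

df = k − 1 = 5 − 1 = 4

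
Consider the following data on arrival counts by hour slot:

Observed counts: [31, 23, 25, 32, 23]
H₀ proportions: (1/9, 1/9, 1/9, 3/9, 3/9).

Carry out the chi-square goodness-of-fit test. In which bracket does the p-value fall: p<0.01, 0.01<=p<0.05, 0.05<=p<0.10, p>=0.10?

p-value bracket: p<0.01

n = 134; E_i = n·p_i = [14.89, 14.89, 14.89, 44.67, 44.67]
χ² = (31−14.89)²/14.89 + (23−14.89)²/14.89 + (25−14.89)²/14.89 + (32−44.67)²/44.67 + (23−44.67)²/44.67 = 42.8209
df = 4
p-value (upper-tail) = 0.00000
→ bracket: p<0.01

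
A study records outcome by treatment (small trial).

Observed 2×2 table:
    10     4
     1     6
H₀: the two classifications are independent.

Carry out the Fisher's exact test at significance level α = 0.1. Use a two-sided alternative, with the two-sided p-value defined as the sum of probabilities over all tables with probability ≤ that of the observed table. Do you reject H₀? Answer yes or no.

reject H₀: yes

Margins: r₁=14, r₂=7, c₁=11, c₂=10, n=21
p_obs = C(14,10)·C(7,1)/C(21,11); sum pmf over tables with pmf ≤ p_obs
p-value (two-sided) = 0.02374
At α=0.1: p < α → reject H₀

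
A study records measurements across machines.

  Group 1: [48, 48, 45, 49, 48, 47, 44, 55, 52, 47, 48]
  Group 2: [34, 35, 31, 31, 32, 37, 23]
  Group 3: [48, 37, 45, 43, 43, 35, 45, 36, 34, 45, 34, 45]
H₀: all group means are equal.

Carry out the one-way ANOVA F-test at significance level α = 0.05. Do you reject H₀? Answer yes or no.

Group means [48.27, 31.86, 40.83], grand mean 41.467
SSB = Σnᵢ(x̄ᵢ−x̄)² = 1160.761; SSW = ΣΣ(x−x̄ᵢ)² = 508.706
MSB = 1160.761/2 = 580.3805; MSW = 508.706/27 = 18.8409
F = MSB/MSW = 30.8042
df = (2, 27)
p-value (upper-tail) = 0.00000
At α=0.05: p < α → reject H₀

reject H₀: yes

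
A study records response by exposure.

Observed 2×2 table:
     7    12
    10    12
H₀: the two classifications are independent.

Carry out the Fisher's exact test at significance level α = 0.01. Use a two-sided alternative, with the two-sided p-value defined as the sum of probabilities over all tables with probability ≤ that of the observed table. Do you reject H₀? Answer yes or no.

Margins: r₁=19, r₂=22, c₁=17, c₂=24, n=41
p_obs = C(19,7)·C(22,10)/C(41,17); sum pmf over tables with pmf ≤ p_obs
p-value (two-sided) = 0.75198
At α=0.01: p ≥ α → fail to reject H₀

reject H₀: no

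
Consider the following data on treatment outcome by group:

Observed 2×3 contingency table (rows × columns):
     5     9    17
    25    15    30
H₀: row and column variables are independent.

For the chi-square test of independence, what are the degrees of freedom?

df = (r−1)(c−1) = (2−1)·(3−1) = 2

degrees of freedom = 2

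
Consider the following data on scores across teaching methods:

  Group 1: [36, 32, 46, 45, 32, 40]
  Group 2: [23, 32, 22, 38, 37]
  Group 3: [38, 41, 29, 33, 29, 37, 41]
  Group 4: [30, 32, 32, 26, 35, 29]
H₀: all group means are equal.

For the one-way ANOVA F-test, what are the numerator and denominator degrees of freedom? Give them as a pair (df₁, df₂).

degrees of freedom = [3, 20]

k = 4 groups, N = 24 total
df = (k−1, N−k) = (4−1, 24−4) = (3, 20)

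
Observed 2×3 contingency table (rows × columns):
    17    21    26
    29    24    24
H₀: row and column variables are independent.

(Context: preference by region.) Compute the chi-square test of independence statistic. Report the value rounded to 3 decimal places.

Row totals [64, 77], col totals [46, 45, 50], n=141
χ² = (17−20.88)²/20.88 + (21−20.43)²/20.43 + (26−22.70)²/22.70 + (29−25.12)²/25.12 + (24−24.57)²/24.57 + (24−27.30)²/27.30 = 2.2308
df = 2

test statistic = 2.231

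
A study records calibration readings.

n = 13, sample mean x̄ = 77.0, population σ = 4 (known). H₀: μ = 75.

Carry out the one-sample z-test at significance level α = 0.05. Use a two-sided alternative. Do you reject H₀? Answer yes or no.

SE = σ/√n = 4/√13 = 1.1094
z = (x̄−μ₀)/SE = (77.0−75)/1.1094 = 1.8028
p-value (two-sided) = 0.07142
At α=0.05: p ≥ α → fail to reject H₀

reject H₀: no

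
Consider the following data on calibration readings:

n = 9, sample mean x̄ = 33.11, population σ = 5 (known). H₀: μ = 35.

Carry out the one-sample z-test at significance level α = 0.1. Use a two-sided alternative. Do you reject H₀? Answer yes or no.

SE = σ/√n = 5/√9 = 1.6667
z = (x̄−μ₀)/SE = (33.11−35)/1.6667 = -1.1340
p-value (two-sided) = 0.25679
At α=0.1: p ≥ α → fail to reject H₀

reject H₀: no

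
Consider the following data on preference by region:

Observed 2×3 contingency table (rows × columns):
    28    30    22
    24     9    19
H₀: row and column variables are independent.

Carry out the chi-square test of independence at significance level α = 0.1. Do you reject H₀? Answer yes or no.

reject H₀: yes

Row totals [80, 52], col totals [52, 39, 41], n=132
χ² = (28−31.52)²/31.52 + (30−23.64)²/23.64 + (22−24.85)²/24.85 + (24−20.48)²/20.48 + (9−15.36)²/15.36 + (19−16.15)²/16.15 = 6.1733
df = 2
p-value (upper-tail) = 0.04566
At α=0.1: p < α → reject H₀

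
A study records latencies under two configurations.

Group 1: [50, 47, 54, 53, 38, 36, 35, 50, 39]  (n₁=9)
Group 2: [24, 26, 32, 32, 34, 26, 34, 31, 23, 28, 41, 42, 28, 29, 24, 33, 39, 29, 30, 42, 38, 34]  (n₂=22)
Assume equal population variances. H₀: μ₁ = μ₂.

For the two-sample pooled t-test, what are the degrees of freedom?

degrees of freedom = 29

df = n₁ + n₂ − 2 = 9 + 22 − 2 = 29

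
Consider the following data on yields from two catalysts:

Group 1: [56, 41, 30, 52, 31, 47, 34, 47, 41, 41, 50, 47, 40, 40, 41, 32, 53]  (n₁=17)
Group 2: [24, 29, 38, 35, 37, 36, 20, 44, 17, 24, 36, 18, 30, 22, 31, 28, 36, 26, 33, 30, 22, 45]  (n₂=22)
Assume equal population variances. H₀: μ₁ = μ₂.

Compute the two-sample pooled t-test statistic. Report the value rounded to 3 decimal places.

test statistic = 4.900

x̄₁=42.529, s₁=7.875, n₁=17
x̄₂=30.045, s₂=7.901, n₂=22
s_p² = [16·7.875² + 21·7.901²]/37 = 62.2484
SE = √(s_p²·(1/17+1/22)) = 2.5478
t = (42.529−30.045)/2.5478 = 4.9000
df = 37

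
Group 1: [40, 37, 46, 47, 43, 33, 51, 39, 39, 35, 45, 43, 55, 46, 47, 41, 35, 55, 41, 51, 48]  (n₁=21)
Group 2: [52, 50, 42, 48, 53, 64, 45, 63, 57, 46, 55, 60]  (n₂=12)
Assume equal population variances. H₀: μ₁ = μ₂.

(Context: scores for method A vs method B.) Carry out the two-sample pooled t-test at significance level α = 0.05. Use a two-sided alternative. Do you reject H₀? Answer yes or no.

x̄₁=43.667, s₁=6.319, n₁=21
x̄₂=52.917, s₂=7.128, n₂=12
s_p² = [20·6.319² + 11·7.128²]/31 = 43.7930
SE = √(s_p²·(1/21+1/12)) = 2.3947
t = (43.667−52.917)/2.3947 = -3.8626
df = 31
p-value (two-sided) = 0.00053
At α=0.05: p < α → reject H₀

reject H₀: yes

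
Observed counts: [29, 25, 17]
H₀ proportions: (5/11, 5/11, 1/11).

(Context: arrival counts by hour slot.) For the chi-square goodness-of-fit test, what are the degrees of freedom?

df = k − 1 = 3 − 1 = 2

degrees of freedom = 2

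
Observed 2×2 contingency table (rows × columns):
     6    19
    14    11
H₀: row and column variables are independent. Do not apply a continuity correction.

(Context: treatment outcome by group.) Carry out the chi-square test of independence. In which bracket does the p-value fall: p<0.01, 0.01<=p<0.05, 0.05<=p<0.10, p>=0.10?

Row totals [25, 25], col totals [20, 30], n=50
χ² = (6−10.00)²/10.00 + (19−15.00)²/15.00 + (14−10.00)²/10.00 + (11−15.00)²/15.00 = 5.3333
df = 1
p-value (upper-tail) = 0.02092
→ bracket: 0.01<=p<0.05

p-value bracket: 0.01<=p<0.05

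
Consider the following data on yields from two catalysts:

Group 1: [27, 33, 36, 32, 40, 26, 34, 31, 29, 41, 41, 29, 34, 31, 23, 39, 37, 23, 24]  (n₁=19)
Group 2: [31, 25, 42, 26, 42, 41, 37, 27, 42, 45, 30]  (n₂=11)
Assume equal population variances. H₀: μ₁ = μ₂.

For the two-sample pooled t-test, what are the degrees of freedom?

df = n₁ + n₂ − 2 = 19 + 11 − 2 = 28

degrees of freedom = 28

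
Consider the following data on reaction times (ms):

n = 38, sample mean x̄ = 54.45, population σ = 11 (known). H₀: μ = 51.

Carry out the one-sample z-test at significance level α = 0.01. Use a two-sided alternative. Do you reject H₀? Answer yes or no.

SE = σ/√n = 11/√38 = 1.7844
z = (x̄−μ₀)/SE = (54.45−51)/1.7844 = 1.9334
p-value (two-sided) = 0.05319
At α=0.01: p ≥ α → fail to reject H₀

reject H₀: no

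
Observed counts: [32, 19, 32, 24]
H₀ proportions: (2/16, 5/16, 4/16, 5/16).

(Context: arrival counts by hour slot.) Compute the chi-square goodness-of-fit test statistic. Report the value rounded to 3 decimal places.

test statistic = 35.864

n = 107; E_i = n·p_i = [13.38, 33.44, 26.75, 33.44]
χ² = (32−13.38)²/13.38 + (19−33.44)²/33.44 + (32−26.75)²/26.75 + (24−33.44)²/33.44 = 35.8636
df = 3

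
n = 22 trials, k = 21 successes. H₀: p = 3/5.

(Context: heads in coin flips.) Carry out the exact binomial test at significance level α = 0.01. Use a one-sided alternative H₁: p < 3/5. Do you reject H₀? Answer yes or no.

reject H₀: no

Exact binomial: n=22, k=21, p₀=3/5=0.6000
P(X≤21) from Σ C(n,i)·p₀^i·(1−p₀)^(n−i)
p-value (one-sided, H₁ less) = 0.99999
At α=0.01: p ≥ α → fail to reject H₀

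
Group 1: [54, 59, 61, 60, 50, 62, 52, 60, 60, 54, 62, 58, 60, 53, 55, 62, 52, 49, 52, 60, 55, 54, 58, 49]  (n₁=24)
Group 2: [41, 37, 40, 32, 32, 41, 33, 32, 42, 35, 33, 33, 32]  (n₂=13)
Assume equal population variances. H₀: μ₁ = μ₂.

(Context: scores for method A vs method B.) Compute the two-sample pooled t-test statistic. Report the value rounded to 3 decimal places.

x̄₁=56.292, s₁=4.339, n₁=24
x̄₂=35.615, s₂=4.011, n₂=13
s_p² = [23·4.339² + 12·4.011²]/35 = 17.8867
SE = √(s_p²·(1/24+1/13)) = 1.4564
t = (56.292−35.615)/1.4564 = 14.1966
df = 35

test statistic = 14.197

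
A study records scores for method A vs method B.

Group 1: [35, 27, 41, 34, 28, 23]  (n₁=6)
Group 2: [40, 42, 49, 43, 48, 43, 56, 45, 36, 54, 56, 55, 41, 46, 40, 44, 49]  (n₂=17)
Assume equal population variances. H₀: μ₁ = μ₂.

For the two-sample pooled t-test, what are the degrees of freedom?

degrees of freedom = 21

df = n₁ + n₂ − 2 = 6 + 17 − 2 = 21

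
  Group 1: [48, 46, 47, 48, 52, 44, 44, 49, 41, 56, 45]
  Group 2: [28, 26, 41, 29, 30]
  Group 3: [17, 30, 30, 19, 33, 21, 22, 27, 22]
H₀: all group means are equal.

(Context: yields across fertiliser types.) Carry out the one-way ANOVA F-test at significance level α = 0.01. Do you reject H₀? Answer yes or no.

Group means [47.27, 30.80, 24.56], grand mean 35.800
SSB = Σnᵢ(x̄ᵢ−x̄)² = 2710.796; SSW = ΣΣ(x−x̄ᵢ)² = 559.204
MSB = 2710.796/2 = 1355.3980; MSW = 559.204/22 = 25.4184
F = MSB/MSW = 53.3236
df = (2, 22)
p-value (upper-tail) = 0.00000
At α=0.01: p < α → reject H₀

reject H₀: yes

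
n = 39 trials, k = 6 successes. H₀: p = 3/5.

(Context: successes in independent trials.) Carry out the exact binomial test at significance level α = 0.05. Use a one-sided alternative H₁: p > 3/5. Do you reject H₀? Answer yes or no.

Exact binomial: n=39, k=6, p₀=3/5=0.6000
P(X≥6) from Σ C(n,i)·p₀^i·(1−p₀)^(n−i)
p-value (one-sided, H₁ greater) = 1.00000
At α=0.05: p ≥ α → fail to reject H₀

reject H₀: no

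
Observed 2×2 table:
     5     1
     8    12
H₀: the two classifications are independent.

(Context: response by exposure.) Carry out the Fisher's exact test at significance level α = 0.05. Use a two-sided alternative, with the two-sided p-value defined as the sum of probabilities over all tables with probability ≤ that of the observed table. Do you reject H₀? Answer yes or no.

Margins: r₁=6, r₂=20, c₁=13, c₂=13, n=26
p_obs = C(6,5)·C(20,8)/C(26,13); sum pmf over tables with pmf ≤ p_obs
p-value (two-sided) = 0.16025
At α=0.05: p ≥ α → fail to reject H₀

reject H₀: no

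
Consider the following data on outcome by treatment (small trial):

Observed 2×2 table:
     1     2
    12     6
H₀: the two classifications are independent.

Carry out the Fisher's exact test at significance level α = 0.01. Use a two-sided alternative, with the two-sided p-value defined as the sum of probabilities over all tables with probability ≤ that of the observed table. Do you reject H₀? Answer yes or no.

Margins: r₁=3, r₂=18, c₁=13, c₂=8, n=21
p_obs = C(3,1)·C(18,12)/C(21,13); sum pmf over tables with pmf ≤ p_obs
p-value (two-sided) = 0.53083
At α=0.01: p ≥ α → fail to reject H₀

reject H₀: no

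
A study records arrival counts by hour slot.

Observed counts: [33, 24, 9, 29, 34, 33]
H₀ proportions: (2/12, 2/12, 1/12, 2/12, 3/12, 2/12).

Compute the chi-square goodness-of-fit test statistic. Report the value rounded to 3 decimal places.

n = 162; E_i = n·p_i = [27.00, 27.00, 13.50, 27.00, 40.50, 27.00]
χ² = (33−27.00)²/27.00 + (24−27.00)²/27.00 + (9−13.50)²/13.50 + (29−27.00)²/27.00 + (34−40.50)²/40.50 + (33−27.00)²/27.00 = 5.6914
df = 5

test statistic = 5.691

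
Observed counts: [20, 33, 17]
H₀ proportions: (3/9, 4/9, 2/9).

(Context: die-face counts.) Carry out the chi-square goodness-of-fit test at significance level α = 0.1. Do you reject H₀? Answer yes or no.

reject H₀: no

n = 70; E_i = n·p_i = [23.33, 31.11, 15.56]
χ² = (20−23.33)²/23.33 + (33−31.11)²/31.11 + (17−15.56)²/15.56 = 0.7250
df = 2
p-value (upper-tail) = 0.69593
At α=0.1: p ≥ α → fail to reject H₀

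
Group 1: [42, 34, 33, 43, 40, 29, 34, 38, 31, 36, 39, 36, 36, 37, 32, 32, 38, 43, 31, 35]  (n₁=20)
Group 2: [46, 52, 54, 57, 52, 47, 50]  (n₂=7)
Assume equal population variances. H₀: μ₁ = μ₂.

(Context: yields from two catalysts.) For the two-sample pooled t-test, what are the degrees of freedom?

degrees of freedom = 25

df = n₁ + n₂ − 2 = 20 + 7 − 2 = 25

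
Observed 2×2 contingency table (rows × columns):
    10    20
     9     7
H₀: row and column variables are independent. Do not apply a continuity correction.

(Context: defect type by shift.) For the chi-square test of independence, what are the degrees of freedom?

df = (r−1)(c−1) = (2−1)·(2−1) = 1

degrees of freedom = 1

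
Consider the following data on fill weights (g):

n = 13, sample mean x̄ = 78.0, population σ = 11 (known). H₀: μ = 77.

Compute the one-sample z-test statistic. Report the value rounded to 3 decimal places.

test statistic = 0.328

SE = σ/√n = 11/√13 = 3.0509
z = (x̄−μ₀)/SE = (78.0−77)/3.0509 = 0.3278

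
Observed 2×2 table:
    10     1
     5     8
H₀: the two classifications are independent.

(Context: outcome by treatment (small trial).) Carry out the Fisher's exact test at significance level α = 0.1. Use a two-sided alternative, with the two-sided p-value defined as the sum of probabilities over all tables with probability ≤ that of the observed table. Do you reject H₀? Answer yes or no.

reject H₀: yes

Margins: r₁=11, r₂=13, c₁=15, c₂=9, n=24
p_obs = C(11,10)·C(13,5)/C(24,15); sum pmf over tables with pmf ≤ p_obs
p-value (two-sided) = 0.01306
At α=0.1: p < α → reject H₀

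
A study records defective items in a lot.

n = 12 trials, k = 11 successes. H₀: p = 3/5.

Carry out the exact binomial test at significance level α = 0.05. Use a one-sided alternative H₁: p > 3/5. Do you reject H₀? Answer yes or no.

reject H₀: yes

Exact binomial: n=12, k=11, p₀=3/5=0.6000
P(X≥11) from Σ C(n,i)·p₀^i·(1−p₀)^(n−i)
p-value (one-sided, H₁ greater) = 0.01959
At α=0.05: p < α → reject H₀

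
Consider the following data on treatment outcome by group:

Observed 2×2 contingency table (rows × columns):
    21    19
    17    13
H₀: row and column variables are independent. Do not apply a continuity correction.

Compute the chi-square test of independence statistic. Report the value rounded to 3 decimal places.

test statistic = 0.120

Row totals [40, 30], col totals [38, 32], n=70
χ² = (21−21.71)²/21.71 + (19−18.29)²/18.29 + (17−16.29)²/16.29 + (13−13.71)²/13.71 = 0.1199
df = 1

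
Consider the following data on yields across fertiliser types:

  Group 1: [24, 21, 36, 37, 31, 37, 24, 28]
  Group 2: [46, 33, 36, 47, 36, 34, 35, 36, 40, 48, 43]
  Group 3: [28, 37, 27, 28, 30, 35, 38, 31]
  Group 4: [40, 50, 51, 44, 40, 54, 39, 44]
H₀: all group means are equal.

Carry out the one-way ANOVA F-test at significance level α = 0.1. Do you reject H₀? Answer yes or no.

reject H₀: yes

Group means [29.75, 39.45, 31.75, 45.25], grand mean 36.800
SSB = Σnᵢ(x̄ᵢ−x̄)² = 1250.373; SSW = ΣΣ(x−x̄ᵢ)² = 965.227
MSB = 1250.373/3 = 416.7909; MSW = 965.227/31 = 31.1364
F = MSB/MSW = 13.3860
df = (3, 31)
p-value (upper-tail) = 0.00001
At α=0.1: p < α → reject H₀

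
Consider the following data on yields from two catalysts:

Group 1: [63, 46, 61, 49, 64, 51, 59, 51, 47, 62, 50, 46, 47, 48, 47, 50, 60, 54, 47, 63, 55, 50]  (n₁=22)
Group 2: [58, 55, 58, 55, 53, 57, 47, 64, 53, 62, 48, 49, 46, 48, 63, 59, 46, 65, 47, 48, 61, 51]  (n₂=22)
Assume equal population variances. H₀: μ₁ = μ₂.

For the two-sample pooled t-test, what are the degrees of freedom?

df = n₁ + n₂ − 2 = 22 + 22 − 2 = 42

degrees of freedom = 42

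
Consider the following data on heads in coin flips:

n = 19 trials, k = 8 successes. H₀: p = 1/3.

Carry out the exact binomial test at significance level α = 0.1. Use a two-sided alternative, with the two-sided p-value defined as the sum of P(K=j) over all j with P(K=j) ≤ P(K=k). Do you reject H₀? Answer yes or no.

reject H₀: no

Exact binomial: n=19, k=8, p₀=1/3=0.3333
P(X=j) = C(n,j)·p₀^j·(1−p₀)^(n−j); p = Σ P(X=j) over j with P(X=j) ≤ P(X=8)
p-value (two-sided) = 0.46727
At α=0.1: p ≥ α → fail to reject H₀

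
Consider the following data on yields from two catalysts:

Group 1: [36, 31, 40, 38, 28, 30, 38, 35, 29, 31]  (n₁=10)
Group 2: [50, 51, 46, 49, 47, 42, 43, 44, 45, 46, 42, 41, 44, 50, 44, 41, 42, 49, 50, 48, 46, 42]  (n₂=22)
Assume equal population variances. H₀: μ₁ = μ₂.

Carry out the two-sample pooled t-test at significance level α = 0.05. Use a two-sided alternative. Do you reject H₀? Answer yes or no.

reject H₀: yes

x̄₁=33.600, s₁=4.300, n₁=10
x̄₂=45.545, s₂=3.291, n₂=22
s_p² = [9·4.300² + 21·3.291²]/30 = 13.1285
SE = √(s_p²·(1/10+1/22)) = 1.3819
t = (33.600−45.545)/1.3819 = -8.6443
df = 30
p-value (two-sided) = 0.00000
At α=0.05: p < α → reject H₀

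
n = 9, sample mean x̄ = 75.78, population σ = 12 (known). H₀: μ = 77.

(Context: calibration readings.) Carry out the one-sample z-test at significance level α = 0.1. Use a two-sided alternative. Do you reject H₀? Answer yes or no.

SE = σ/√n = 12/√9 = 4.0000
z = (x̄−μ₀)/SE = (75.78−77)/4.0000 = -0.3050
p-value (two-sided) = 0.76037
At α=0.1: p ≥ α → fail to reject H₀

reject H₀: no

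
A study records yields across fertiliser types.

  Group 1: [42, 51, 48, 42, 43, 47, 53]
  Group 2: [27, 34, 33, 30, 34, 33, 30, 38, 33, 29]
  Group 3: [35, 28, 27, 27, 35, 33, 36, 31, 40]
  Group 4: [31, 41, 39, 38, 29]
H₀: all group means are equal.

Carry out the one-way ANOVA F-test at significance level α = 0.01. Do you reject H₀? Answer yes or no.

Group means [46.57, 32.10, 32.44, 35.60], grand mean 36.032
SSB = Σnᵢ(x̄ᵢ−x̄)² = 1048.931; SSW = ΣΣ(x−x̄ᵢ)² = 482.037
MSB = 1048.931/3 = 349.6437; MSW = 482.037/27 = 17.8532
F = MSB/MSW = 19.5844
df = (3, 27)
p-value (upper-tail) = 0.00000
At α=0.01: p < α → reject H₀

reject H₀: yes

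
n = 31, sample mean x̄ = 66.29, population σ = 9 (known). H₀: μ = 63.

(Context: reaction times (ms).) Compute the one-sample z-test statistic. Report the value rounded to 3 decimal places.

test statistic = 2.035

SE = σ/√n = 9/√31 = 1.6164
z = (x̄−μ₀)/SE = (66.29−63)/1.6164 = 2.0353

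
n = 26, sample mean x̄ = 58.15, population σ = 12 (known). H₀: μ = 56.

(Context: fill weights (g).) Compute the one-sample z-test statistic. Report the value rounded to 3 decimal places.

SE = σ/√n = 12/√26 = 2.3534
z = (x̄−μ₀)/SE = (58.15−56)/2.3534 = 0.9136

test statistic = 0.914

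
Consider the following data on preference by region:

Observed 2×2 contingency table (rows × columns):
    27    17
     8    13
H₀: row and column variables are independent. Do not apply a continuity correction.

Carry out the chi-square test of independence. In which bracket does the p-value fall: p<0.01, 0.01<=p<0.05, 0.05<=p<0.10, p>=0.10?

p-value bracket: 0.05<=p<0.10

Row totals [44, 21], col totals [35, 30], n=65
χ² = (27−23.69)²/23.69 + (17−20.31)²/20.31 + (8−11.31)²/11.31 + (13−9.69)²/9.69 = 3.0969
df = 1
p-value (upper-tail) = 0.07844
→ bracket: 0.05<=p<0.10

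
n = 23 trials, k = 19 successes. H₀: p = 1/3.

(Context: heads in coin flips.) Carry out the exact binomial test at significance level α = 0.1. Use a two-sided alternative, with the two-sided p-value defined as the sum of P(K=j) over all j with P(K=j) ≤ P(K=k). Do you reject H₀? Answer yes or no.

Exact binomial: n=23, k=19, p₀=1/3=0.3333
P(X=j) = C(n,j)·p₀^j·(1−p₀)^(n−j); p = Σ P(X=j) over j with P(X=j) ≤ P(X=19)
p-value (two-sided) = 0.00000
At α=0.1: p < α → reject H₀

reject H₀: yes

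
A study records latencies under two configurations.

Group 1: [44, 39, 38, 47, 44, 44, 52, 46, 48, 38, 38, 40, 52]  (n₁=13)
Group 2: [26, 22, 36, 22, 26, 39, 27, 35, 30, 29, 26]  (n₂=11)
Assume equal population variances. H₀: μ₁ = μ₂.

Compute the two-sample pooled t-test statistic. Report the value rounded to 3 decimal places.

test statistic = 6.865

x̄₁=43.846, s₁=5.047, n₁=13
x̄₂=28.909, s₂=5.612, n₂=11
s_p² = [12·5.047² + 10·5.612²]/22 = 28.2092
SE = √(s_p²·(1/13+1/11)) = 2.1759
t = (43.846−28.909)/2.1759 = 6.8649
df = 22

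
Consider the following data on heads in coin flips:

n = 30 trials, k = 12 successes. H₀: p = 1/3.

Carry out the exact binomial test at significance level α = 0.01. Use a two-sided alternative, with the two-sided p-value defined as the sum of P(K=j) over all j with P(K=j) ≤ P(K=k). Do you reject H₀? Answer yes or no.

Exact binomial: n=30, k=12, p₀=1/3=0.3333
P(X=j) = C(n,j)·p₀^j·(1−p₀)^(n−j); p = Σ P(X=j) over j with P(X=j) ≤ P(X=12)
p-value (two-sided) = 0.44292
At α=0.01: p ≥ α → fail to reject H₀

reject H₀: no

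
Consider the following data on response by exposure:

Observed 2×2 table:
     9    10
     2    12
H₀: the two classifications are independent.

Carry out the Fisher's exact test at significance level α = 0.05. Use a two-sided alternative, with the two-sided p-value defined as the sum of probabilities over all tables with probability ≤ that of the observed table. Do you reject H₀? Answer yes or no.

reject H₀: no

Margins: r₁=19, r₂=14, c₁=11, c₂=22, n=33
p_obs = C(19,9)·C(14,2)/C(33,11); sum pmf over tables with pmf ≤ p_obs
p-value (two-sided) = 0.06741
At α=0.05: p ≥ α → fail to reject H₀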